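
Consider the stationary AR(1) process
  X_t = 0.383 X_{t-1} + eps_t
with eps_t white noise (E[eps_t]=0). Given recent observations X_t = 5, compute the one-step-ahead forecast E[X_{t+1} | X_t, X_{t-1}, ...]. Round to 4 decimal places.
E[X_{t+1} \mid \mathcal F_t] = 1.9150

For an AR(p) model X_t = c + sum_i phi_i X_{t-i} + eps_t, the
one-step-ahead conditional mean is
  E[X_{t+1} | X_t, ...] = c + sum_i phi_i X_{t+1-i}.
Substitute known values:
  E[X_{t+1} | ...] = (0.383) * (5)
                   = 1.9150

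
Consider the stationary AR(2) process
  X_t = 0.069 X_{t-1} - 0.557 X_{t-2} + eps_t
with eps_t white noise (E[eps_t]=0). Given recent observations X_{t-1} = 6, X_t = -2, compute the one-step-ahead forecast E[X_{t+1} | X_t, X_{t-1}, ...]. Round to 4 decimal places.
E[X_{t+1} \mid \mathcal F_t] = -3.4800

For an AR(p) model X_t = c + sum_i phi_i X_{t-i} + eps_t, the
one-step-ahead conditional mean is
  E[X_{t+1} | X_t, ...] = c + sum_i phi_i X_{t+1-i}.
Substitute known values:
  E[X_{t+1} | ...] = (0.069) * (-2) + (-0.557) * (6)
                   = -3.4800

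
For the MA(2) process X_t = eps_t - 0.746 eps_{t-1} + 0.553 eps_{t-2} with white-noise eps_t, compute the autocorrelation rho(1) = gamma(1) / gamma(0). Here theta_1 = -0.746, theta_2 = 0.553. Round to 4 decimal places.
\rho(1) = -0.6221

For an MA(q) process with theta_0 = 1, the autocovariance is
  gamma(k) = sigma^2 * sum_{i=0..q-k} theta_i * theta_{i+k},
and rho(k) = gamma(k) / gamma(0). Sigma^2 cancels.
  numerator   = (1)*(-0.746) + (-0.746)*(0.553) = -1.158538.
  denominator = (1)^2 + (-0.746)^2 + (0.553)^2 = 1.862325.
  rho(1) = -1.158538 / 1.862325 = -0.6221.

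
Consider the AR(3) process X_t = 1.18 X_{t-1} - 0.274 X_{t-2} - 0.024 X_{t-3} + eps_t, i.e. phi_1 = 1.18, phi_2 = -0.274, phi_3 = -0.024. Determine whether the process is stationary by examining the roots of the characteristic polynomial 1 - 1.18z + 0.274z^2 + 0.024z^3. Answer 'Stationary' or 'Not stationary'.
\text{Stationary}

The AR(p) characteristic polynomial is P(z) = 1 - 1.18z + 0.274z^2 + 0.024z^3.
Stationarity requires all roots to lie outside the unit circle, i.e. |z| > 1 for every root.
Degree 3: look for a simple real root z0 first, then factor out (1 - z/z0) and solve the remaining quadratic.
Testing z0 = 1.25: P(1.25) = 1 + (-1.18)(1.25) + (0.274)(1.25)^2 + (0.024)(1.25)^3
  = 1 + (-1.475) + (0.428125) + (0.046875) = 0.  So z_0 = 1.25 is a root, |z_0| = 1.25.
Divide out the factor (1 - 0.8 z) = (1 - z/z0) (since 1/z0 = 0.8):
  P(z) = (1 - 0.8 z)(1 + (-0.38) z + (-0.03) z^2)
  [check: z-coef -0.38 - (0.8) = -1.18; z^2-coef -0.03 - (0.8)(-0.38) = 0.274; z^3-coef -(0.8)(-0.03) = 0.024.]
Remaining roots from the quadratic factor 1 + (-0.38) z + (-0.03) z^2:
  Set 1 + (-0.38) z + (-0.03) z^2 = 0, i.e. a z^2 + b z + c = 0 with a = -0.03, b = -0.38, c = 1.
  Discriminant D = b^2 - 4ac = (-0.38)^2 - 4*(-0.03)*1 = 0.1444 - (-0.12) = 0.2644.
  D >= 0, so the roots are real: z = (-b +/- sqrt(D)) / (2a) = (0.38 +/- 0.514198) / (-0.06).
    z_1 = (0.38 + 0.514198) / (-0.06) = -14.9033,   |z_1| = 14.9033.
    z_2 = (0.38 - 0.514198) / (-0.06) = 2.2366,   |z_2| = 2.2366.
Moduli of all roots: 1.2500, 14.9033, 2.2366.
All moduli strictly greater than 1? Yes.
Verdict: Stationary.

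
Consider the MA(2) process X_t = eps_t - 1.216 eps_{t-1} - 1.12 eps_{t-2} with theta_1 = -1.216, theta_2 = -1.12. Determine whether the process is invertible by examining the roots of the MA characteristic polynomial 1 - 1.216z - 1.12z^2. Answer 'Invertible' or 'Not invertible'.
\text{Not invertible}

The MA(q) characteristic polynomial is P(z) = 1 - 1.216z - 1.12z^2.
Invertibility requires all roots to lie outside the unit circle, i.e. |z| > 1 for every root.
Set 1 + (-1.216) z + (-1.12) z^2 = 0, i.e. a z^2 + b z + c = 0 with a = -1.12, b = -1.216, c = 1.
Discriminant D = b^2 - 4ac = (-1.216)^2 - 4*(-1.12)*1 = 1.478656 - (-4.48) = 5.958656.
D >= 0, so the roots are real: z = (-b +/- sqrt(D)) / (2a) = (1.216 +/- 2.441036) / (-2.24).
  z_1 = (1.216 + 2.441036) / (-2.24) = -1.6326,   |z_1| = 1.6326.
  z_2 = (1.216 - 2.441036) / (-2.24) = 0.5469,   |z_2| = 0.5469.
Moduli of all roots: 1.6326, 0.5469.
All moduli strictly greater than 1? No.
Verdict: Not invertible.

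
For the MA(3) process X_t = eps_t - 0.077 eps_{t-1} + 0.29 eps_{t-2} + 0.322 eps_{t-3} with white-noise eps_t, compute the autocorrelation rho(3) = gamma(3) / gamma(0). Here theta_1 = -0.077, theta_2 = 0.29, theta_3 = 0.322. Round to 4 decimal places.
\rho(3) = 0.2697

For an MA(q) process with theta_0 = 1, the autocovariance is
  gamma(k) = sigma^2 * sum_{i=0..q-k} theta_i * theta_{i+k},
and rho(k) = gamma(k) / gamma(0). Sigma^2 cancels.
  numerator   = (1)*(0.322) = 0.322.
  denominator = (1)^2 + (-0.077)^2 + (0.29)^2 + (0.322)^2 = 1.193713.
  rho(3) = 0.322 / 1.193713 = 0.2697.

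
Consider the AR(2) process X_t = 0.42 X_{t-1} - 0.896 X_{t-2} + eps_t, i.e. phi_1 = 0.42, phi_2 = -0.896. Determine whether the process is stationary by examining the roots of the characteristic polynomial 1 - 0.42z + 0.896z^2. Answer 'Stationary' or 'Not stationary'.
\text{Stationary}

The AR(p) characteristic polynomial is P(z) = 1 - 0.42z + 0.896z^2.
Stationarity requires all roots to lie outside the unit circle, i.e. |z| > 1 for every root.
Set 1 + (-0.42) z + (0.896) z^2 = 0, i.e. a z^2 + b z + c = 0 with a = 0.896, b = -0.42, c = 1.
Discriminant D = b^2 - 4ac = (-0.42)^2 - 4*(0.896)*1 = 0.1764 - (3.584) = -3.4076.
D < 0, so the roots are the complex-conjugate pair z = (-b +/- i sqrt(-D)) / (2a) = 0.2344 +/- 1.0301i.
For a conjugate pair |z|^2 = z * conj(z) = (product of roots) = c/a = 1/(0.896) = 1.116071, so |z| = sqrt(1.116071) = 1.0564 for both roots.
Moduli of all roots: 1.0564, 1.0564.
All moduli strictly greater than 1? Yes.
Verdict: Stationary.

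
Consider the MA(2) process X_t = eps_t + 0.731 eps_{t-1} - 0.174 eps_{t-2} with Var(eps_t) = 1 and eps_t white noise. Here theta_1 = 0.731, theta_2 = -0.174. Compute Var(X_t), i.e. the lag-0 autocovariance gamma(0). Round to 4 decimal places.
\gamma(0) = 1.5646

For an MA(q) process X_t = eps_t + sum_i theta_i eps_{t-i} with
Var(eps_t) = sigma^2, the variance is
  gamma(0) = sigma^2 * (1 + sum_i theta_i^2).
  sum_i theta_i^2 = (0.731)^2 + (-0.174)^2 = 0.534361 + 0.030276 = 0.564637.
  gamma(0) = 1 * (1 + 0.564637) = 1 * 1.564637 = 1.564637, which rounds to 1.5646.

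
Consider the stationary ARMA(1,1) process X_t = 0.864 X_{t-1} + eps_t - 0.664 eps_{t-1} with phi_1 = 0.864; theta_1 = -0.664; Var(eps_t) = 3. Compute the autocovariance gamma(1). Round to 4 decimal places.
\gamma(1) = 1.0090

Multiply the model equation by X_{t-k} and take expectations. With theta_0 = psi_0 = 1 and psi_j the MA(infinity) weights, this gives
  gamma(k) - sum_i phi_i gamma(k-i) = c_k,
  c_k = sigma^2 * sum_{j=k..q} theta_j psi_{j-k}   (c_k = 0 for k > q),
using gamma(-m) = gamma(m).
psi-weights needed (psi_j = theta_j + sum_i phi_i psi_{j-i}):
  psi_1 = theta_1 + phi_1 = -0.664 + (0.864) = 0.2
Right-hand sides:
  c_0 = sigma^2 (1 + theta_1 psi_1) = 3 * (1 + (-0.664)(0.2)) = 3 * 0.8672 = 2.6016
  c_1 = sigma^2 theta_1 = 3 * (-0.664) = -1.992
  c_2 = 0
Equations for k = 0 and k = 1 (AR order 1):
  gamma(0) = phi_1 gamma(1) + c_0
  gamma(1) = phi_1 gamma(0) + c_1
Substituting the second into the first: gamma(0) (1 - phi_1^2) = c_0 + phi_1 c_1, so
  gamma(0) = (c_0 + phi_1 c_1) / (1 - phi_1^2) = (2.6016 + (0.864)(-1.992)) / (1 - (0.864)^2) = 0.880512 / 0.253504 = 3.473365.
  gamma(1) = phi_1 gamma(0) + c_1 = (0.864)(3.473365) + (-1.992) = 1.008988.
Therefore gamma(1) = 1.0090 (to 4 decimal places).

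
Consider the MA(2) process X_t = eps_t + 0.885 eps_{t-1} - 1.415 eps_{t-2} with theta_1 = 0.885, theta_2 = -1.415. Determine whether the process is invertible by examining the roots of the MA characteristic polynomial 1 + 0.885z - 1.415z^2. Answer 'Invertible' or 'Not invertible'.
\text{Not invertible}

The MA(q) characteristic polynomial is P(z) = 1 + 0.885z - 1.415z^2.
Invertibility requires all roots to lie outside the unit circle, i.e. |z| > 1 for every root.
Set 1 + (0.885) z + (-1.415) z^2 = 0, i.e. a z^2 + b z + c = 0 with a = -1.415, b = 0.885, c = 1.
Discriminant D = b^2 - 4ac = (0.885)^2 - 4*(-1.415)*1 = 0.783225 - (-5.66) = 6.443225.
D >= 0, so the roots are real: z = (-b +/- sqrt(D)) / (2a) = (-0.885 +/- 2.538351) / (-2.83).
  z_1 = (-0.885 + 2.538351) / (-2.83) = -0.5842,   |z_1| = 0.5842.
  z_2 = (-0.885 - 2.538351) / (-2.83) = 1.2097,   |z_2| = 1.2097.
Moduli of all roots: 0.5842, 1.2097.
All moduli strictly greater than 1? No.
Verdict: Not invertible.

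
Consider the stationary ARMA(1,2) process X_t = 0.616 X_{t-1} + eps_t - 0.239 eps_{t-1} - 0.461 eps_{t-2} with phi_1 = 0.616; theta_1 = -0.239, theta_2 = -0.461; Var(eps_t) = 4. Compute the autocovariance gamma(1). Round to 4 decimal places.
\gamma(1) = 1.3708

Multiply the model equation by X_{t-k} and take expectations. With theta_0 = psi_0 = 1 and psi_j the MA(infinity) weights, this gives
  gamma(k) - sum_i phi_i gamma(k-i) = c_k,
  c_k = sigma^2 * sum_{j=k..q} theta_j psi_{j-k}   (c_k = 0 for k > q),
using gamma(-m) = gamma(m).
psi-weights needed (psi_j = theta_j + sum_i phi_i psi_{j-i}):
  psi_1 = theta_1 + phi_1 = -0.239 + (0.616) = 0.377
  psi_2 = theta_2 + phi_1 psi_1 = -0.461 + (0.616)(0.377) = -0.228768
Right-hand sides:
  c_0 = sigma^2 (1 + theta_1 psi_1 + theta_2 psi_2) = 4 * (1 + (-0.239)(0.377) + (-0.461)(-0.228768)) = 4 * 1.015359 = 4.061436
  c_1 = sigma^2 (theta_1 + theta_2 psi_1) = 4 * (-0.239 + (-0.461)(0.377)) = -1.651188
  c_2 = sigma^2 theta_2 = 4 * (-0.461) = -1.844
Equations for k = 0 and k = 1 (AR order 1):
  gamma(0) = phi_1 gamma(1) + c_0
  gamma(1) = phi_1 gamma(0) + c_1
Substituting the second into the first: gamma(0) (1 - phi_1^2) = c_0 + phi_1 c_1, so
  gamma(0) = (c_0 + phi_1 c_1) / (1 - phi_1^2) = (4.061436 + (0.616)(-1.651188)) / (1 - (0.616)^2) = 3.044304 / 0.620544 = 4.905864.
  gamma(1) = phi_1 gamma(0) + c_1 = (0.616)(4.905864) + (-1.651188) = 1.370824.
Therefore gamma(1) = 1.3708 (to 4 decimal places).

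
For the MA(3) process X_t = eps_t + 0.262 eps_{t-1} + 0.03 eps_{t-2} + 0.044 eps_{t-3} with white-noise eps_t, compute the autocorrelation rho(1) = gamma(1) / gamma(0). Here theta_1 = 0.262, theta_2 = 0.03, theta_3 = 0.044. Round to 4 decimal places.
\rho(1) = 0.2531

For an MA(q) process with theta_0 = 1, the autocovariance is
  gamma(k) = sigma^2 * sum_{i=0..q-k} theta_i * theta_{i+k},
and rho(k) = gamma(k) / gamma(0). Sigma^2 cancels.
  numerator   = (1)*(0.262) + (0.262)*(0.03) + (0.03)*(0.044) = 0.27118.
  denominator = (1)^2 + (0.262)^2 + (0.03)^2 + (0.044)^2 = 1.07148.
  rho(1) = 0.27118 / 1.07148 = 0.2531.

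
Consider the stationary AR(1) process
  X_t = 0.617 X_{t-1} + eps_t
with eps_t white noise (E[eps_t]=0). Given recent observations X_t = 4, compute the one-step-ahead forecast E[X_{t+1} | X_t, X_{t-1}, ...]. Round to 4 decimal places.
E[X_{t+1} \mid \mathcal F_t] = 2.4680

For an AR(p) model X_t = c + sum_i phi_i X_{t-i} + eps_t, the
one-step-ahead conditional mean is
  E[X_{t+1} | X_t, ...] = c + sum_i phi_i X_{t+1-i}.
Substitute known values:
  E[X_{t+1} | ...] = (0.617) * (4)
                   = 2.4680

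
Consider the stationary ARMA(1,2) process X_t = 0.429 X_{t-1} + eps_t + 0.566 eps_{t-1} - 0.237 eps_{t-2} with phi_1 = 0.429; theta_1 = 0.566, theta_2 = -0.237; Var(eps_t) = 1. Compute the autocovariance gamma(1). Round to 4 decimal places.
\gamma(1) = 1.2029

Multiply the model equation by X_{t-k} and take expectations. With theta_0 = psi_0 = 1 and psi_j the MA(infinity) weights, this gives
  gamma(k) - sum_i phi_i gamma(k-i) = c_k,
  c_k = sigma^2 * sum_{j=k..q} theta_j psi_{j-k}   (c_k = 0 for k > q),
using gamma(-m) = gamma(m).
psi-weights needed (psi_j = theta_j + sum_i phi_i psi_{j-i}):
  psi_1 = theta_1 + phi_1 = 0.566 + (0.429) = 0.995
  psi_2 = theta_2 + phi_1 psi_1 = -0.237 + (0.429)(0.995) = 0.189855
Right-hand sides:
  c_0 = sigma^2 (1 + theta_1 psi_1 + theta_2 psi_2) = 1 * (1 + (0.566)(0.995) + (-0.237)(0.189855)) = 1 * 1.518174 = 1.518174
  c_1 = sigma^2 (theta_1 + theta_2 psi_1) = 1 * (0.566 + (-0.237)(0.995)) = 0.330185
  c_2 = sigma^2 theta_2 = 1 * (-0.237) = -0.237
Equations for k = 0 and k = 1 (AR order 1):
  gamma(0) = phi_1 gamma(1) + c_0
  gamma(1) = phi_1 gamma(0) + c_1
Substituting the second into the first: gamma(0) (1 - phi_1^2) = c_0 + phi_1 c_1, so
  gamma(0) = (c_0 + phi_1 c_1) / (1 - phi_1^2) = (1.518174 + (0.429)(0.330185)) / (1 - (0.429)^2) = 1.659824 / 0.815959 = 2.0342.
  gamma(1) = phi_1 gamma(0) + c_1 = (0.429)(2.0342) + (0.330185) = 1.202857.
Therefore gamma(1) = 1.2029 (to 4 decimal places).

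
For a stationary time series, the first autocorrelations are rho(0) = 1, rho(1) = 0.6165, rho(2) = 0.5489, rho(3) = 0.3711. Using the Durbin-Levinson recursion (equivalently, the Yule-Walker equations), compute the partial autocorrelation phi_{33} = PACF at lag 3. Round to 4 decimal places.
\phi_{33} = -0.0750

The PACF at lag k is phi_{kk}, the last component of the solution
to the Yule-Walker system G_k phi = r_k where
  (G_k)_{ij} = rho(|i - j|), (r_k)_i = rho(i), i,j = 1..k.
Equivalently, Durbin-Levinson gives phi_{kk} iteratively:
  phi_{11} = rho(1)
  phi_{kk} = [rho(k) - sum_{j=1..k-1} phi_{k-1,j} rho(k-j)]
            / [1 - sum_{j=1..k-1} phi_{k-1,j} rho(j)],
  phi_{k,j} = phi_{k-1,j} - phi_{kk} phi_{k-1,k-j},  j = 1..k-1.
Step k = 1:
  phi_11 = rho(1) = 0.6165.
Step k = 2:
  phi_22 = [rho(2) - phi_11 rho(1)] / [1 - phi_11 rho(1)] = [0.5489 - (0.6165)(0.6165)] / [1 - (0.6165)(0.6165)]
         = 0.16882775 / 0.61992775 = 0.272335.
  Update: phi_21 = phi_11 - phi_22 phi_11 = 0.6165 - (0.272335)(0.6165) = 0.448606.
Step k = 3:
  phi_33 = [rho(3) - phi_21 rho(2) - phi_22 rho(1)] / [1 - phi_21 rho(1) - phi_22 rho(2)]
    numerator   = 0.3711 - (0.448606)(0.5489) - (0.272335)(0.6165) = -0.04303395
    denominator = 1 - (0.448606)(0.6165) - (0.272335)(0.5489) = 0.57395012
  phi_33 = -0.04303395 / 0.57395012 = -0.075.
Therefore phi_{33} = -0.0750.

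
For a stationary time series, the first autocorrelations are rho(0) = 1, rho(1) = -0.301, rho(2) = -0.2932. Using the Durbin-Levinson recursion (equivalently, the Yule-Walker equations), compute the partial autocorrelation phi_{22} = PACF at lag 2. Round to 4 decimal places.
\phi_{22} = -0.4220

The PACF at lag k is phi_{kk}, the last component of the solution
to the Yule-Walker system G_k phi = r_k where
  (G_k)_{ij} = rho(|i - j|), (r_k)_i = rho(i), i,j = 1..k.
Equivalently, Durbin-Levinson gives phi_{kk} iteratively:
  phi_{11} = rho(1)
  phi_{kk} = [rho(k) - sum_{j=1..k-1} phi_{k-1,j} rho(k-j)]
            / [1 - sum_{j=1..k-1} phi_{k-1,j} rho(j)],
  phi_{k,j} = phi_{k-1,j} - phi_{kk} phi_{k-1,k-j},  j = 1..k-1.
Step k = 1:
  phi_11 = rho(1) = -0.301.
Step k = 2:
  phi_22 = [rho(2) - phi_11 rho(1)] / [1 - phi_11 rho(1)] = [-0.2932 - (-0.301)(-0.301)] / [1 - (-0.301)(-0.301)]
         = -0.383801 / 0.909399 = -0.422.
Therefore phi_{22} = -0.4220.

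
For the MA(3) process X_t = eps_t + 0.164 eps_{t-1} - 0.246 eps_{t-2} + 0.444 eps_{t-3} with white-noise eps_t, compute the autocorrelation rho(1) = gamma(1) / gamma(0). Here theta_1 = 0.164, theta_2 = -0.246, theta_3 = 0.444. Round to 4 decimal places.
\rho(1) = 0.0112

For an MA(q) process with theta_0 = 1, the autocovariance is
  gamma(k) = sigma^2 * sum_{i=0..q-k} theta_i * theta_{i+k},
and rho(k) = gamma(k) / gamma(0). Sigma^2 cancels.
  numerator   = (1)*(0.164) + (0.164)*(-0.246) + (-0.246)*(0.444) = 0.014432.
  denominator = (1)^2 + (0.164)^2 + (-0.246)^2 + (0.444)^2 = 1.284548.
  rho(1) = 0.014432 / 1.284548 = 0.0112.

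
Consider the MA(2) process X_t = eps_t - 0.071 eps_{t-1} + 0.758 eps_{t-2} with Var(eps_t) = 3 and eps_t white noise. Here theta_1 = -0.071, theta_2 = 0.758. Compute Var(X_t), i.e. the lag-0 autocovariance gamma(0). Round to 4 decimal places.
\gamma(0) = 4.7388

For an MA(q) process X_t = eps_t + sum_i theta_i eps_{t-i} with
Var(eps_t) = sigma^2, the variance is
  gamma(0) = sigma^2 * (1 + sum_i theta_i^2).
  sum_i theta_i^2 = (-0.071)^2 + (0.758)^2 = 0.005041 + 0.574564 = 0.579605.
  gamma(0) = 3 * (1 + 0.579605) = 3 * 1.579605 = 4.738815, which rounds to 4.7388.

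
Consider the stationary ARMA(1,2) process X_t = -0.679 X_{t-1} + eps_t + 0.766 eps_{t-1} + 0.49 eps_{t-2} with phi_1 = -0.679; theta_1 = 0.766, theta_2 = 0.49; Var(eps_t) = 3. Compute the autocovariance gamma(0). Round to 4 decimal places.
\gamma(0) = 4.0564

Multiply the model equation by X_{t-k} and take expectations. With theta_0 = psi_0 = 1 and psi_j the MA(infinity) weights, this gives
  gamma(k) - sum_i phi_i gamma(k-i) = c_k,
  c_k = sigma^2 * sum_{j=k..q} theta_j psi_{j-k}   (c_k = 0 for k > q),
using gamma(-m) = gamma(m).
psi-weights needed (psi_j = theta_j + sum_i phi_i psi_{j-i}):
  psi_1 = theta_1 + phi_1 = 0.766 + (-0.679) = 0.087
  psi_2 = theta_2 + phi_1 psi_1 = 0.49 + (-0.679)(0.087) = 0.430927
Right-hand sides:
  c_0 = sigma^2 (1 + theta_1 psi_1 + theta_2 psi_2) = 3 * (1 + (0.766)(0.087) + (0.49)(0.430927)) = 3 * 1.277796 = 3.833389
  c_1 = sigma^2 (theta_1 + theta_2 psi_1) = 3 * (0.766 + (0.49)(0.087)) = 2.42589
  c_2 = sigma^2 theta_2 = 3 * (0.49) = 1.47
Equations for k = 0 and k = 1 (AR order 1):
  gamma(0) = phi_1 gamma(1) + c_0
  gamma(1) = phi_1 gamma(0) + c_1
Substituting the second into the first: gamma(0) (1 - phi_1^2) = c_0 + phi_1 c_1, so
  gamma(0) = (c_0 + phi_1 c_1) / (1 - phi_1^2) = (3.833389 + (-0.679)(2.42589)) / (1 - (-0.679)^2) = 2.186209 / 0.538959 = 4.056356.
Therefore gamma(0) = 4.0564 (to 4 decimal places).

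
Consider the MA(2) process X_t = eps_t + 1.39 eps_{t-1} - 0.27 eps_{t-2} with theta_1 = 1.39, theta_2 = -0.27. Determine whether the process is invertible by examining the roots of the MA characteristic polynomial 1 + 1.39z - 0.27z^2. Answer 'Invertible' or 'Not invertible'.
\text{Not invertible}

The MA(q) characteristic polynomial is P(z) = 1 + 1.39z - 0.27z^2.
Invertibility requires all roots to lie outside the unit circle, i.e. |z| > 1 for every root.
Set 1 + (1.39) z + (-0.27) z^2 = 0, i.e. a z^2 + b z + c = 0 with a = -0.27, b = 1.39, c = 1.
Discriminant D = b^2 - 4ac = (1.39)^2 - 4*(-0.27)*1 = 1.9321 - (-1.08) = 3.0121.
D >= 0, so the roots are real: z = (-b +/- sqrt(D)) / (2a) = (-1.39 +/- 1.73554) / (-0.54).
  z_1 = (-1.39 + 1.73554) / (-0.54) = -0.6399,   |z_1| = 0.6399.
  z_2 = (-1.39 - 1.73554) / (-0.54) = 5.788,   |z_2| = 5.788.
Moduli of all roots: 0.6399, 5.7880.
All moduli strictly greater than 1? No.
Verdict: Not invertible.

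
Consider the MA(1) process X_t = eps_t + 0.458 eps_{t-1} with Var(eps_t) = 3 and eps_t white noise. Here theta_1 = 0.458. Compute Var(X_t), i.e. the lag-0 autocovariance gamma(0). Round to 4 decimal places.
\gamma(0) = 3.6293

For an MA(q) process X_t = eps_t + sum_i theta_i eps_{t-i} with
Var(eps_t) = sigma^2, the variance is
  gamma(0) = sigma^2 * (1 + sum_i theta_i^2).
  sum_i theta_i^2 = (0.458)^2 = 0.209764.
  gamma(0) = 3 * (1 + 0.209764) = 3 * 1.209764 = 3.629292, which rounds to 3.6293.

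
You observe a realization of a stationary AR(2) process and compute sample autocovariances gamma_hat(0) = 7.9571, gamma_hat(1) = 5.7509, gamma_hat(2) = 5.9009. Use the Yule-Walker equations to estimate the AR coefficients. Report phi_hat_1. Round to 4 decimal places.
\hat\phi_{1} = 0.3910

The Yule-Walker equations for an AR(p) process read, in matrix form,
  Gamma_p phi = r_p,   with   (Gamma_p)_{ij} = gamma(|i - j|),
                       (r_p)_i = gamma(i),   i,j = 1..p.
Substitute the sample gammas (Toeplitz matrix and right-hand side of size 2):
  Gamma_p = [[7.9571, 5.7509], [5.7509, 7.9571]]
  r_p     = [5.7509, 5.9009]
Written out:
  7.9571 phi_1 + 5.7509 phi_2 = 5.7509
  5.7509 phi_1 + 7.9571 phi_2 = 5.9009
Solve by Cramer's rule:
  det = gamma(0)^2 - gamma(1)^2 = (7.9571)^2 - (5.7509)^2 = 63.31544041 - 33.07285081 = 30.2425896
  phi_hat_1 = [gamma(1) gamma(0) - gamma(1) gamma(2)] / det = [(5.7509)(7.9571) - (5.7509)(5.9009)] / 30.2425896 = 11.82500058 / 30.2425896 = 0.391
  phi_hat_2 = [gamma(0) gamma(2) - gamma(1)^2] / det = [(7.9571)(5.9009) - (5.7509)^2] / 30.2425896 = 13.88120058 / 30.2425896 = 0.459
So phi_hat = [0.3910, 0.4590].
Therefore phi_hat_1 = 0.3910.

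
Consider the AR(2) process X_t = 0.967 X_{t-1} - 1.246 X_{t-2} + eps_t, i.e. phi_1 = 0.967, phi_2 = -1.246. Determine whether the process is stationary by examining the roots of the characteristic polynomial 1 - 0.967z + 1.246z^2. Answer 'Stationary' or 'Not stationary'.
\text{Not stationary}

The AR(p) characteristic polynomial is P(z) = 1 - 0.967z + 1.246z^2.
Stationarity requires all roots to lie outside the unit circle, i.e. |z| > 1 for every root.
Set 1 + (-0.967) z + (1.246) z^2 = 0, i.e. a z^2 + b z + c = 0 with a = 1.246, b = -0.967, c = 1.
Discriminant D = b^2 - 4ac = (-0.967)^2 - 4*(1.246)*1 = 0.935089 - (4.984) = -4.048911.
D < 0, so the roots are the complex-conjugate pair z = (-b +/- i sqrt(-D)) / (2a) = 0.388 +/- 0.8075i.
For a conjugate pair |z|^2 = z * conj(z) = (product of roots) = c/a = 1/(1.246) = 0.802568, so |z| = sqrt(0.802568) = 0.8959 for both roots.
Moduli of all roots: 0.8959, 0.8959.
All moduli strictly greater than 1? No.
Verdict: Not stationary.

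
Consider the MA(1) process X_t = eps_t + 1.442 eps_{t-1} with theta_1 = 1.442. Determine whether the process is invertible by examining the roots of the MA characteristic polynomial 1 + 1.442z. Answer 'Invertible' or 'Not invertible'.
\text{Not invertible}

The MA(q) characteristic polynomial is P(z) = 1 + 1.442z.
Invertibility requires all roots to lie outside the unit circle, i.e. |z| > 1 for every root.
This is linear in z: 1 + (1.442) z = 0  =>  z = -1/(1.442) = -0.693481,  |z| = 0.693481.
Moduli of all roots: 0.6935.
All moduli strictly greater than 1? No.
Verdict: Not invertible.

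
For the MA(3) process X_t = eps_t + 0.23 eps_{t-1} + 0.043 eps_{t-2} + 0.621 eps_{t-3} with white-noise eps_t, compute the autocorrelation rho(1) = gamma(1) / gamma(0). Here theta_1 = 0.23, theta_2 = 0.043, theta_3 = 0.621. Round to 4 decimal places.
\rho(1) = 0.1851

For an MA(q) process with theta_0 = 1, the autocovariance is
  gamma(k) = sigma^2 * sum_{i=0..q-k} theta_i * theta_{i+k},
and rho(k) = gamma(k) / gamma(0). Sigma^2 cancels.
  numerator   = (1)*(0.23) + (0.23)*(0.043) + (0.043)*(0.621) = 0.266593.
  denominator = (1)^2 + (0.23)^2 + (0.043)^2 + (0.621)^2 = 1.44039.
  rho(1) = 0.266593 / 1.44039 = 0.1851.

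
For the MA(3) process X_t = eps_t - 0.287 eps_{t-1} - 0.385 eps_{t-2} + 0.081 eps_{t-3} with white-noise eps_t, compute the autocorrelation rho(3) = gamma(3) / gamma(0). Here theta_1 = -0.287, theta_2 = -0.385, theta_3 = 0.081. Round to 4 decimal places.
\rho(3) = 0.0655

For an MA(q) process with theta_0 = 1, the autocovariance is
  gamma(k) = sigma^2 * sum_{i=0..q-k} theta_i * theta_{i+k},
and rho(k) = gamma(k) / gamma(0). Sigma^2 cancels.
  numerator   = (1)*(0.081) = 0.081.
  denominator = (1)^2 + (-0.287)^2 + (-0.385)^2 + (0.081)^2 = 1.237155.
  rho(3) = 0.081 / 1.237155 = 0.0655.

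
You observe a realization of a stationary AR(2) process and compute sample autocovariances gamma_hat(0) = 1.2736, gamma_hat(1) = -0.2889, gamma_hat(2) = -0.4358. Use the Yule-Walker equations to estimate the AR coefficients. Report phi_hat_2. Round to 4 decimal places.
\hat\phi_{2} = -0.4150

The Yule-Walker equations for an AR(p) process read, in matrix form,
  Gamma_p phi = r_p,   with   (Gamma_p)_{ij} = gamma(|i - j|),
                       (r_p)_i = gamma(i),   i,j = 1..p.
Substitute the sample gammas (Toeplitz matrix and right-hand side of size 2):
  Gamma_p = [[1.2736, -0.2889], [-0.2889, 1.2736]]
  r_p     = [-0.2889, -0.4358]
Written out:
  1.2736 phi_1 - 0.2889 phi_2 = -0.2889
  -0.2889 phi_1 + 1.2736 phi_2 = -0.4358
Solve by Cramer's rule:
  det = gamma(0)^2 - gamma(1)^2 = (1.2736)^2 - (-0.2889)^2 = 1.62205696 - 0.08346321 = 1.53859375
  phi_hat_1 = [gamma(1) gamma(0) - gamma(1) gamma(2)] / det = [(-0.2889)(1.2736) - (-0.2889)(-0.4358)] / 1.53859375 = -0.49384566 / 1.53859375 = -0.321
  phi_hat_2 = [gamma(0) gamma(2) - gamma(1)^2] / det = [(1.2736)(-0.4358) - (-0.2889)^2] / 1.53859375 = -0.63849809 / 1.53859375 = -0.415
So phi_hat = [-0.3210, -0.4150].
Therefore phi_hat_2 = -0.4150.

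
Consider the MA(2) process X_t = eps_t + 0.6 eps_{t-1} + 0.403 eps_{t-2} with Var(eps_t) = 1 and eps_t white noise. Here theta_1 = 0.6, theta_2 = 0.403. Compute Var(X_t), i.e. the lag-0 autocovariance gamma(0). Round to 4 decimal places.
\gamma(0) = 1.5224

For an MA(q) process X_t = eps_t + sum_i theta_i eps_{t-i} with
Var(eps_t) = sigma^2, the variance is
  gamma(0) = sigma^2 * (1 + sum_i theta_i^2).
  sum_i theta_i^2 = (0.6)^2 + (0.403)^2 = 0.36 + 0.162409 = 0.522409.
  gamma(0) = 1 * (1 + 0.522409) = 1 * 1.522409 = 1.522409, which rounds to 1.5224.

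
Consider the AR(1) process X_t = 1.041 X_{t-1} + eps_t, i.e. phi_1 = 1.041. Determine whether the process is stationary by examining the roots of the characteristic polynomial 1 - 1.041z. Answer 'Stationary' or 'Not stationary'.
\text{Not stationary}

The AR(p) characteristic polynomial is P(z) = 1 - 1.041z.
Stationarity requires all roots to lie outside the unit circle, i.e. |z| > 1 for every root.
This is linear in z: 1 + (-1.041) z = 0  =>  z = -1/(-1.041) = 0.960615,  |z| = 0.960615.
Moduli of all roots: 0.9606.
All moduli strictly greater than 1? No.
Verdict: Not stationary.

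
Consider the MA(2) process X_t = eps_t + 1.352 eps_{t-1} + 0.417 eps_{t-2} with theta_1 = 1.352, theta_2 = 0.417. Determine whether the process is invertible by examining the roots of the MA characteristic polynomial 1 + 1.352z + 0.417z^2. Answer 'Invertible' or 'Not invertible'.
\text{Invertible}

The MA(q) characteristic polynomial is P(z) = 1 + 1.352z + 0.417z^2.
Invertibility requires all roots to lie outside the unit circle, i.e. |z| > 1 for every root.
Set 1 + (1.352) z + (0.417) z^2 = 0, i.e. a z^2 + b z + c = 0 with a = 0.417, b = 1.352, c = 1.
Discriminant D = b^2 - 4ac = (1.352)^2 - 4*(0.417)*1 = 1.827904 - (1.668) = 0.159904.
D >= 0, so the roots are real: z = (-b +/- sqrt(D)) / (2a) = (-1.352 +/- 0.39988) / (0.834).
  z_1 = (-1.352 + 0.39988) / (0.834) = -1.1416,   |z_1| = 1.1416.
  z_2 = (-1.352 - 0.39988) / (0.834) = -2.1006,   |z_2| = 2.1006.
Moduli of all roots: 1.1416, 2.1006.
All moduli strictly greater than 1? Yes.
Verdict: Invertible.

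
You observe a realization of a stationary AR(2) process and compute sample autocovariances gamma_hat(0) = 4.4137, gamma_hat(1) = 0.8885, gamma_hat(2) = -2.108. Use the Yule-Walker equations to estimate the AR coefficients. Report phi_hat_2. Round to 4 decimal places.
\hat\phi_{2} = -0.5400

The Yule-Walker equations for an AR(p) process read, in matrix form,
  Gamma_p phi = r_p,   with   (Gamma_p)_{ij} = gamma(|i - j|),
                       (r_p)_i = gamma(i),   i,j = 1..p.
Substitute the sample gammas (Toeplitz matrix and right-hand side of size 2):
  Gamma_p = [[4.4137, 0.8885], [0.8885, 4.4137]]
  r_p     = [0.8885, -2.108]
Written out:
  4.4137 phi_1 + 0.8885 phi_2 = 0.8885
  0.8885 phi_1 + 4.4137 phi_2 = -2.108
Solve by Cramer's rule:
  det = gamma(0)^2 - gamma(1)^2 = (4.4137)^2 - (0.8885)^2 = 19.48074769 - 0.78943225 = 18.69131544
  phi_hat_1 = [gamma(1) gamma(0) - gamma(1) gamma(2)] / det = [(0.8885)(4.4137) - (0.8885)(-2.108)] / 18.69131544 = 5.79453045 / 18.69131544 = 0.31
  phi_hat_2 = [gamma(0) gamma(2) - gamma(1)^2] / det = [(4.4137)(-2.108) - (0.8885)^2] / 18.69131544 = -10.09351185 / 18.69131544 = -0.54
So phi_hat = [0.3100, -0.5400].
Therefore phi_hat_2 = -0.5400.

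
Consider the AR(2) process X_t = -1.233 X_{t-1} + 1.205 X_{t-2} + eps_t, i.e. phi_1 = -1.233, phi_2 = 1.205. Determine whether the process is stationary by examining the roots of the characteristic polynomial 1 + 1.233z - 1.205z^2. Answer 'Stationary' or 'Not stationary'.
\text{Not stationary}

The AR(p) characteristic polynomial is P(z) = 1 + 1.233z - 1.205z^2.
Stationarity requires all roots to lie outside the unit circle, i.e. |z| > 1 for every root.
Set 1 + (1.233) z + (-1.205) z^2 = 0, i.e. a z^2 + b z + c = 0 with a = -1.205, b = 1.233, c = 1.
Discriminant D = b^2 - 4ac = (1.233)^2 - 4*(-1.205)*1 = 1.520289 - (-4.82) = 6.340289.
D >= 0, so the roots are real: z = (-b +/- sqrt(D)) / (2a) = (-1.233 +/- 2.517993) / (-2.41).
  z_1 = (-1.233 + 2.517993) / (-2.41) = -0.5332,   |z_1| = 0.5332.
  z_2 = (-1.233 - 2.517993) / (-2.41) = 1.5564,   |z_2| = 1.5564.
Moduli of all roots: 0.5332, 1.5564.
All moduli strictly greater than 1? No.
Verdict: Not stationary.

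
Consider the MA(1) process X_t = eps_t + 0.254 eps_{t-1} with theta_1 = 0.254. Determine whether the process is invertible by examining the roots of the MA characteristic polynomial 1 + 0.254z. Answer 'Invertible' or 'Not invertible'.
\text{Invertible}

The MA(q) characteristic polynomial is P(z) = 1 + 0.254z.
Invertibility requires all roots to lie outside the unit circle, i.e. |z| > 1 for every root.
This is linear in z: 1 + (0.254) z = 0  =>  z = -1/(0.254) = -3.937008,  |z| = 3.937008.
Moduli of all roots: 3.9370.
All moduli strictly greater than 1? Yes.
Verdict: Invertible.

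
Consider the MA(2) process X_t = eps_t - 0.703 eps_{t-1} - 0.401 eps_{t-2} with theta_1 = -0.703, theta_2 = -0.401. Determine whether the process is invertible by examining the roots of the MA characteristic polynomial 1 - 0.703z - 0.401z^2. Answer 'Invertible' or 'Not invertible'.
\text{Not invertible}

The MA(q) characteristic polynomial is P(z) = 1 - 0.703z - 0.401z^2.
Invertibility requires all roots to lie outside the unit circle, i.e. |z| > 1 for every root.
Set 1 + (-0.703) z + (-0.401) z^2 = 0, i.e. a z^2 + b z + c = 0 with a = -0.401, b = -0.703, c = 1.
Discriminant D = b^2 - 4ac = (-0.703)^2 - 4*(-0.401)*1 = 0.494209 - (-1.604) = 2.098209.
D >= 0, so the roots are real: z = (-b +/- sqrt(D)) / (2a) = (0.703 +/- 1.44852) / (-0.802).
  z_1 = (0.703 + 1.44852) / (-0.802) = -2.6827,   |z_1| = 2.6827.
  z_2 = (0.703 - 1.44852) / (-0.802) = 0.9296,   |z_2| = 0.9296.
Moduli of all roots: 2.6827, 0.9296.
All moduli strictly greater than 1? No.
Verdict: Not invertible.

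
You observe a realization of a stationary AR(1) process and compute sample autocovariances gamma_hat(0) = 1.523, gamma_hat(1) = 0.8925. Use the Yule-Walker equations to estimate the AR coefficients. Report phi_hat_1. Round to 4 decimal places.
\hat\phi_{1} = 0.5860

The Yule-Walker equations for an AR(p) process read, in matrix form,
  Gamma_p phi = r_p,   with   (Gamma_p)_{ij} = gamma(|i - j|),
                       (r_p)_i = gamma(i),   i,j = 1..p.
Substitute the sample gammas (Toeplitz matrix and right-hand side of size 1):
  Gamma_p = [[1.523]]
  r_p     = [0.8925]
With p = 1 this is the single equation gamma(0) phi_1 = gamma(1):
  phi_hat_1 = gamma(1) / gamma(0) = 0.8925 / 1.523 = 0.5860.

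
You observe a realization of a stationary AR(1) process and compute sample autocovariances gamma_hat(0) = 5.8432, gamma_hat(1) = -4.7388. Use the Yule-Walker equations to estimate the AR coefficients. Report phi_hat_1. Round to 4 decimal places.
\hat\phi_{1} = -0.8110

The Yule-Walker equations for an AR(p) process read, in matrix form,
  Gamma_p phi = r_p,   with   (Gamma_p)_{ij} = gamma(|i - j|),
                       (r_p)_i = gamma(i),   i,j = 1..p.
Substitute the sample gammas (Toeplitz matrix and right-hand side of size 1):
  Gamma_p = [[5.8432]]
  r_p     = [-4.7388]
With p = 1 this is the single equation gamma(0) phi_1 = gamma(1):
  phi_hat_1 = gamma(1) / gamma(0) = -4.7388 / 5.8432 = -0.8110.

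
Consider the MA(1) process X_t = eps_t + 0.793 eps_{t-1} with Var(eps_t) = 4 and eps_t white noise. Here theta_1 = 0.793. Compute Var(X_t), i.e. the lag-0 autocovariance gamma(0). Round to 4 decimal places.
\gamma(0) = 6.5154

For an MA(q) process X_t = eps_t + sum_i theta_i eps_{t-i} with
Var(eps_t) = sigma^2, the variance is
  gamma(0) = sigma^2 * (1 + sum_i theta_i^2).
  sum_i theta_i^2 = (0.793)^2 = 0.628849.
  gamma(0) = 4 * (1 + 0.628849) = 4 * 1.628849 = 6.515396, which rounds to 6.5154.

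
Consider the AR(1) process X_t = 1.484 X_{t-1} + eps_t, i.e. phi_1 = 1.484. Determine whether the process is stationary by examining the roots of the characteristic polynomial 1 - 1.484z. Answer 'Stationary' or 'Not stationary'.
\text{Not stationary}

The AR(p) characteristic polynomial is P(z) = 1 - 1.484z.
Stationarity requires all roots to lie outside the unit circle, i.e. |z| > 1 for every root.
This is linear in z: 1 + (-1.484) z = 0  =>  z = -1/(-1.484) = 0.673854,  |z| = 0.673854.
Moduli of all roots: 0.6739.
All moduli strictly greater than 1? No.
Verdict: Not stationary.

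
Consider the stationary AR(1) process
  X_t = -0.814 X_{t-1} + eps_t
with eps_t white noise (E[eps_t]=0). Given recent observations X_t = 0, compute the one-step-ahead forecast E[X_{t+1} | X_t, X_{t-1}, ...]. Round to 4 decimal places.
E[X_{t+1} \mid \mathcal F_t] = 0.0000

For an AR(p) model X_t = c + sum_i phi_i X_{t-i} + eps_t, the
one-step-ahead conditional mean is
  E[X_{t+1} | X_t, ...] = c + sum_i phi_i X_{t+1-i}.
Substitute known values:
  E[X_{t+1} | ...] = (-0.814) * (0)
                   = 0.0000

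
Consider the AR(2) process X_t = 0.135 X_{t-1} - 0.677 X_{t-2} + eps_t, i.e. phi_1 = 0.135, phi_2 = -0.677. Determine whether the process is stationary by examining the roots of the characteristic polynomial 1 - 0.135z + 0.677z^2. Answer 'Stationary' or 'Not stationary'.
\text{Stationary}

The AR(p) characteristic polynomial is P(z) = 1 - 0.135z + 0.677z^2.
Stationarity requires all roots to lie outside the unit circle, i.e. |z| > 1 for every root.
Set 1 + (-0.135) z + (0.677) z^2 = 0, i.e. a z^2 + b z + c = 0 with a = 0.677, b = -0.135, c = 1.
Discriminant D = b^2 - 4ac = (-0.135)^2 - 4*(0.677)*1 = 0.018225 - (2.708) = -2.689775.
D < 0, so the roots are the complex-conjugate pair z = (-b +/- i sqrt(-D)) / (2a) = 0.0997 +/- 1.2113i.
For a conjugate pair |z|^2 = z * conj(z) = (product of roots) = c/a = 1/(0.677) = 1.477105, so |z| = sqrt(1.477105) = 1.2154 for both roots.
Moduli of all roots: 1.2154, 1.2154.
All moduli strictly greater than 1? Yes.
Verdict: Stationary.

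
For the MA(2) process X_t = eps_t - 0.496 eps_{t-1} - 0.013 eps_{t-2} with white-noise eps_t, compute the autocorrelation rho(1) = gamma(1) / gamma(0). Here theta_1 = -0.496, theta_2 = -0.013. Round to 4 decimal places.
\rho(1) = -0.3928

For an MA(q) process with theta_0 = 1, the autocovariance is
  gamma(k) = sigma^2 * sum_{i=0..q-k} theta_i * theta_{i+k},
and rho(k) = gamma(k) / gamma(0). Sigma^2 cancels.
  numerator   = (1)*(-0.496) + (-0.496)*(-0.013) = -0.489552.
  denominator = (1)^2 + (-0.496)^2 + (-0.013)^2 = 1.246185.
  rho(1) = -0.489552 / 1.246185 = -0.3928.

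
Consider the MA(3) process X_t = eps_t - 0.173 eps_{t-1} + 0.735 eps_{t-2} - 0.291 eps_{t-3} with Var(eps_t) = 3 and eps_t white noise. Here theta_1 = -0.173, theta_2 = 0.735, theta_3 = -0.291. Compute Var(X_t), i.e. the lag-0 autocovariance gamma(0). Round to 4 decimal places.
\gamma(0) = 4.9645

For an MA(q) process X_t = eps_t + sum_i theta_i eps_{t-i} with
Var(eps_t) = sigma^2, the variance is
  gamma(0) = sigma^2 * (1 + sum_i theta_i^2).
  sum_i theta_i^2 = (-0.173)^2 + (0.735)^2 + (-0.291)^2 = 0.029929 + 0.540225 + 0.084681 = 0.654835.
  gamma(0) = 3 * (1 + 0.654835) = 3 * 1.654835 = 4.964505, which rounds to 4.9645.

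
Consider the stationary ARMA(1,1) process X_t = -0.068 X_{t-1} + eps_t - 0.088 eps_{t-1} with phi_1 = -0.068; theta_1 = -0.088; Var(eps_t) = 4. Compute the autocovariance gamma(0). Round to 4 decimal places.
\gamma(0) = 4.0978

Multiply the model equation by X_{t-k} and take expectations. With theta_0 = psi_0 = 1 and psi_j the MA(infinity) weights, this gives
  gamma(k) - sum_i phi_i gamma(k-i) = c_k,
  c_k = sigma^2 * sum_{j=k..q} theta_j psi_{j-k}   (c_k = 0 for k > q),
using gamma(-m) = gamma(m).
psi-weights needed (psi_j = theta_j + sum_i phi_i psi_{j-i}):
  psi_1 = theta_1 + phi_1 = -0.088 + (-0.068) = -0.156
Right-hand sides:
  c_0 = sigma^2 (1 + theta_1 psi_1) = 4 * (1 + (-0.088)(-0.156)) = 4 * 1.013728 = 4.054912
  c_1 = sigma^2 theta_1 = 4 * (-0.088) = -0.352
  c_2 = 0
Equations for k = 0 and k = 1 (AR order 1):
  gamma(0) = phi_1 gamma(1) + c_0
  gamma(1) = phi_1 gamma(0) + c_1
Substituting the second into the first: gamma(0) (1 - phi_1^2) = c_0 + phi_1 c_1, so
  gamma(0) = (c_0 + phi_1 c_1) / (1 - phi_1^2) = (4.054912 + (-0.068)(-0.352)) / (1 - (-0.068)^2) = 4.078848 / 0.995376 = 4.097796.
Therefore gamma(0) = 4.0978 (to 4 decimal places).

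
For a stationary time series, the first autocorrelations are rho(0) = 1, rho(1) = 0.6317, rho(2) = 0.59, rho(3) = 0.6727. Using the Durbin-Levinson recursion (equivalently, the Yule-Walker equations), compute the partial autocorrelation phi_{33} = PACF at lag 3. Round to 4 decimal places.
\phi_{33} = 0.4029

The PACF at lag k is phi_{kk}, the last component of the solution
to the Yule-Walker system G_k phi = r_k where
  (G_k)_{ij} = rho(|i - j|), (r_k)_i = rho(i), i,j = 1..k.
Equivalently, Durbin-Levinson gives phi_{kk} iteratively:
  phi_{11} = rho(1)
  phi_{kk} = [rho(k) - sum_{j=1..k-1} phi_{k-1,j} rho(k-j)]
            / [1 - sum_{j=1..k-1} phi_{k-1,j} rho(j)],
  phi_{k,j} = phi_{k-1,j} - phi_{kk} phi_{k-1,k-j},  j = 1..k-1.
Step k = 1:
  phi_11 = rho(1) = 0.6317.
Step k = 2:
  phi_22 = [rho(2) - phi_11 rho(1)] / [1 - phi_11 rho(1)] = [0.59 - (0.6317)(0.6317)] / [1 - (0.6317)(0.6317)]
         = 0.19095511 / 0.60095511 = 0.317753.
  Update: phi_21 = phi_11 - phi_22 phi_11 = 0.6317 - (0.317753)(0.6317) = 0.430976.
Step k = 3:
  phi_33 = [rho(3) - phi_21 rho(2) - phi_22 rho(1)] / [1 - phi_21 rho(1) - phi_22 rho(2)]
    numerator   = 0.6727 - (0.430976)(0.59) - (0.317753)(0.6317) = 0.2177
    denominator = 1 - (0.430976)(0.6317) - (0.317753)(0.59) = 0.54027861
  phi_33 = 0.2177 / 0.54027861 = 0.4029.
Therefore phi_{33} = 0.4029.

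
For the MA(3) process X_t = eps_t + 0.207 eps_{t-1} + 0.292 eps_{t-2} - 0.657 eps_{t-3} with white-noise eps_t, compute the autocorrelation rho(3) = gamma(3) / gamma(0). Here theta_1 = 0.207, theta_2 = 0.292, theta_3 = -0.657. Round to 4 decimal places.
\rho(3) = -0.4212

For an MA(q) process with theta_0 = 1, the autocovariance is
  gamma(k) = sigma^2 * sum_{i=0..q-k} theta_i * theta_{i+k},
and rho(k) = gamma(k) / gamma(0). Sigma^2 cancels.
  numerator   = (1)*(-0.657) = -0.657.
  denominator = (1)^2 + (0.207)^2 + (0.292)^2 + (-0.657)^2 = 1.559762.
  rho(3) = -0.657 / 1.559762 = -0.4212.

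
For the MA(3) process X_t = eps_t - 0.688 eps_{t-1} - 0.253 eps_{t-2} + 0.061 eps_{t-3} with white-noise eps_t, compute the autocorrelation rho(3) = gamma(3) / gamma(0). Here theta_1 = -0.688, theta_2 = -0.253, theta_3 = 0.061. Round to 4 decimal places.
\rho(3) = 0.0396

For an MA(q) process with theta_0 = 1, the autocovariance is
  gamma(k) = sigma^2 * sum_{i=0..q-k} theta_i * theta_{i+k},
and rho(k) = gamma(k) / gamma(0). Sigma^2 cancels.
  numerator   = (1)*(0.061) = 0.061.
  denominator = (1)^2 + (-0.688)^2 + (-0.253)^2 + (0.061)^2 = 1.541074.
  rho(3) = 0.061 / 1.541074 = 0.0396.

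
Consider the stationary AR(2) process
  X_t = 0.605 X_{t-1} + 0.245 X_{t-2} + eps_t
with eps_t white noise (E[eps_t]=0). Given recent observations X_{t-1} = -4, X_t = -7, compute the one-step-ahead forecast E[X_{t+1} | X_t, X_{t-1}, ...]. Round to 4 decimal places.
E[X_{t+1} \mid \mathcal F_t] = -5.2150

For an AR(p) model X_t = c + sum_i phi_i X_{t-i} + eps_t, the
one-step-ahead conditional mean is
  E[X_{t+1} | X_t, ...] = c + sum_i phi_i X_{t+1-i}.
Substitute known values:
  E[X_{t+1} | ...] = (0.605) * (-7) + (0.245) * (-4)
                   = -5.2150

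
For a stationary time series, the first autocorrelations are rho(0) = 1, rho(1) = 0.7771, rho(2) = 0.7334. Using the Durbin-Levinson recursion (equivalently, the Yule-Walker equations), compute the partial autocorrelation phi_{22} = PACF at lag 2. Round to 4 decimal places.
\phi_{22} = 0.3270

The PACF at lag k is phi_{kk}, the last component of the solution
to the Yule-Walker system G_k phi = r_k where
  (G_k)_{ij} = rho(|i - j|), (r_k)_i = rho(i), i,j = 1..k.
Equivalently, Durbin-Levinson gives phi_{kk} iteratively:
  phi_{11} = rho(1)
  phi_{kk} = [rho(k) - sum_{j=1..k-1} phi_{k-1,j} rho(k-j)]
            / [1 - sum_{j=1..k-1} phi_{k-1,j} rho(j)],
  phi_{k,j} = phi_{k-1,j} - phi_{kk} phi_{k-1,k-j},  j = 1..k-1.
Step k = 1:
  phi_11 = rho(1) = 0.7771.
Step k = 2:
  phi_22 = [rho(2) - phi_11 rho(1)] / [1 - phi_11 rho(1)] = [0.7334 - (0.7771)(0.7771)] / [1 - (0.7771)(0.7771)]
         = 0.12951559 / 0.39611559 = 0.327.
Therefore phi_{22} = 0.3270.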